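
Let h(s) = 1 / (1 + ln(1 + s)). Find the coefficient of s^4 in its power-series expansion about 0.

Write 1/(1+u) = 1 - u + u^2 - u^3 + ... and substitute the series for u.
h(0) = 1
h′(0) = -1
h′′(0) = 3
h′′′(0) = -14
h^(4)(0) = 88
So c_4 = h^(4)(0)/4! = 11/3.

11/3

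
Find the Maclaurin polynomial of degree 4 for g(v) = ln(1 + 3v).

Differentiate repeatedly and evaluate at the center.
g(0) = 0
g′(0) = 3
g′′(0) = -9
g′′′(0) = 54
g^(4)(0) = -486
The Taylor polynomial is Σ g^(k)(0)/k! · v^k.

-81*v^4/4 + 9*v^3 - 9*v^2/2 + 3*v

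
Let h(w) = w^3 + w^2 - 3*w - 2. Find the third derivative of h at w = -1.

6

From the series, [(w + 1)^3] h = 1; multiply by 3! = 6 to get 6.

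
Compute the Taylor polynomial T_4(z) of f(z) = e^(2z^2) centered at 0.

2*z^4 + 2*z^2 + 1

Differentiate repeatedly and evaluate at the center.
[z^0] = 1;  [z^1] = 0;  [z^2] = 2;  [z^3] = 0;  [z^4] = 2.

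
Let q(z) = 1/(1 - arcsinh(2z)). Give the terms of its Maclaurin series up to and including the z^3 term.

Let u equal the inner series; expand the outer function in u and truncate.
q(0) = 1
q′(0) = 2
q′′(0) = 8
q′′′(0) = 40

20*z^3/3 + 4*z^2 + 2*z + 1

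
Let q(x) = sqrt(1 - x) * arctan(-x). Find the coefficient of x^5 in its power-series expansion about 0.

-389/1920

Write out both Maclaurin series and multiply, keeping only the needed powers.
[x^0] = 0;  [x^1] = -1;  [x^2] = 1/2;  [x^3] = 11/24;  [x^4] = -5/48;  [x^5] = -389/1920.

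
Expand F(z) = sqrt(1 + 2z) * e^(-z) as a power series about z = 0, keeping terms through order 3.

4*z^3/3 - z^2 + 1

Write out both Maclaurin series and multiply, keeping only the needed powers.
[z^0] = 1;  [z^1] = 0;  [z^2] = -1;  [z^3] = 4/3.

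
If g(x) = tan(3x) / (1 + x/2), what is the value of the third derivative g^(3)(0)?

Expand each factor separately, then convolve coefficients.
The coefficient of x^3 in the expansion is 39/4, so g′′′(0) = 3! * (39/4) = 117/2.

117/2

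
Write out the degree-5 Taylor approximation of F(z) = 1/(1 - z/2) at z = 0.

z^5/32 + z^4/16 + z^3/8 + z^2/4 + z/2 + 1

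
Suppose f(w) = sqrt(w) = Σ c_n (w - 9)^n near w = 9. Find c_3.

c_3 = f′′′(9)/3! = 1/3888.

1/3888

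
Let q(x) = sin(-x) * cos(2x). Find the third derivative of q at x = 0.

Expand each factor separately, then convolve coefficients.
From the series, [x^3] q = 13/6; multiply by 3! = 6 to get 13.

13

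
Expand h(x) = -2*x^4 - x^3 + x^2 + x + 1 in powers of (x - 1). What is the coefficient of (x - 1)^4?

h(1) = 0
h′(1) = -8
h′′(1) = -28
h′′′(1) = -54
h^(4)(1) = -48
The Taylor polynomial is Σ h^(k)(1)/k! · (x - 1)^k.

-2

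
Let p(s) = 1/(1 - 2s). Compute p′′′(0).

From the series, [s^3] p = 8; multiply by 3! = 6 to get 48.

48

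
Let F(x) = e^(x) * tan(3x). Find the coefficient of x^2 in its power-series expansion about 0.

3

Write out both Maclaurin series and multiply, keeping only the needed powers.
F(0) = 0
F′(0) = 3
F′′(0) = 6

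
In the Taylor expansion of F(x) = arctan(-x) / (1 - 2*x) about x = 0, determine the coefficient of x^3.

Multiply the numerator's expansion by the denominator's geometric series.
[x^0] = 0;  [x^1] = -1;  [x^2] = -2;  [x^3] = -11/3.
So c_3 = F′′′(0)/3! = -11/3.

-11/3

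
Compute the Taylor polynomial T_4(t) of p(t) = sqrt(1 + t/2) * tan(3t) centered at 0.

291*t^4/128 + 285*t^3/32 + 3*t^2/4 + 3*t

Expand each factor separately, then convolve coefficients.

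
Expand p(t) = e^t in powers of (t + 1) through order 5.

p(-1) = e^(-1)
p′(-1) = e^(-1)
p′′(-1) = e^(-1)
p′′′(-1) = e^(-1)
p^(4)(-1) = e^(-1)
p^(5)(-1) = e^(-1)
Then c_k = p^(k)(-1)/k! gives each Taylor coefficient.

(t + 1)^5*e^(-1)/120 + (t + 1)^4*e^(-1)/24 + (t + 1)^3*e^(-1)/6 + (t + 1)^2*e^(-1)/2 + (t + 1)*e^(-1) + e^(-1)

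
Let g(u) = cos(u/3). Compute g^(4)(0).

1/81

Differentiate repeatedly and evaluate at the center.
The coefficient of u^4 in the expansion is 1/1944, so g^(4)(0) = 4! * (1/1944) = 1/81.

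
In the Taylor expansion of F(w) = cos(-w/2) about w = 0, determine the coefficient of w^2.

c_2 = F′′(0)/2! = -1/8.

-1/8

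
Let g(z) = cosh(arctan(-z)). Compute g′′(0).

Let u equal the inner series; expand the outer function in u and truncate.
The coefficient of z^2 in the expansion is 1/2, so g′′(0) = 2! * (1/2) = 1.

1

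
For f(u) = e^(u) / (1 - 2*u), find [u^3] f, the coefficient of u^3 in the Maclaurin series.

79/6

Expand 1/(denominator) as a geometric series and multiply by the numerator's series.
[u^0] = 1;  [u^1] = 3;  [u^2] = 13/2;  [u^3] = 79/6.
So c_3 = f′′′(0)/3! = 79/6.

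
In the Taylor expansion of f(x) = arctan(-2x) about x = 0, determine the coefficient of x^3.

8/3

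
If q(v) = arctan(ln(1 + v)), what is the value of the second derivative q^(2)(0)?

Substitute the inner expansion into the outer series and collect powers.
From the series, [v^2] q = -1/2; multiply by 2! = 2 to get -1.

-1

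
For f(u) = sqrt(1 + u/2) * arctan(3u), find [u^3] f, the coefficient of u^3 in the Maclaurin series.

Multiply the two series term by term and collect like powers.

-291/32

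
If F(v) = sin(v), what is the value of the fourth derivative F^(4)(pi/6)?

1/2

The coefficient of (v - pi/6)^4 in the expansion is 1/48, so F^(4)(pi/6) = 4! * (1/48) = 1/2.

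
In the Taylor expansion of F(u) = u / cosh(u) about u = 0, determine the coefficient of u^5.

Write the quotient as an unknown series and match coefficients against numerator = denominator · series.
F(0) = 0
F′(0) = 1
F′′(0) = 0
F′′′(0) = -3
F^(4)(0) = 0
F^(5)(0) = 25
Dividing each by k! gives the coefficients c_0, ..., c_5.

5/24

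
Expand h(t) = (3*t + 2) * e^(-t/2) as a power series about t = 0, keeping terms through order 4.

Distribute the polynomial across the series and collect like powers.

-11*t^4/192 + t^3/3 - 5*t^2/4 + 2*t + 2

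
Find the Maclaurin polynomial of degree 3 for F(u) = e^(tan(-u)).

-u^3/2 + u^2/2 - u + 1

Compose series: expand the inner function first, then feed it into the outer expansion.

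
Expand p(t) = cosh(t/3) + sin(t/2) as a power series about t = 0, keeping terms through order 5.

t^5/3840 + t^4/1944 - t^3/48 + t^2/18 + t/2 + 1

Combine the two series term by term.
p(0) = 1
p′(0) = 1/2
p′′(0) = 1/9
p′′′(0) = -1/8
p^(4)(0) = 1/81
p^(5)(0) = 1/32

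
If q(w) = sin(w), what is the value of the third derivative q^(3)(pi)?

The coefficient of (w - pi)^3 in the expansion is 1/6, so q′′′(pi) = 3! * (1/6) = 1.

1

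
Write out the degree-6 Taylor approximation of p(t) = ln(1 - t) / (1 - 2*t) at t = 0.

Multiply the numerator's expansion by the denominator's geometric series.
p(0) = 0
p′(0) = -1
p′′(0) = -5
p′′′(0) = -32
p^(4)(0) = -262
p^(5)(0) = -2644
p^(6)(0) = -31848
Then c_k = p^(k)(0)/k! gives each Taylor coefficient.

-1327*t^6/30 - 661*t^5/30 - 131*t^4/12 - 16*t^3/3 - 5*t^2/2 - t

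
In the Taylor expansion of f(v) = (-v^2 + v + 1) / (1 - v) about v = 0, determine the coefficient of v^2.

Shift and add copies of the series according to the polynomial's terms.
f(0) = 1
f′(0) = 2
f′′(0) = 2
So c_2 = f′′(0)/2! = 1.

1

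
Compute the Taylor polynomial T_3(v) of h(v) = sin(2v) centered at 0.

Compute the successive derivatives at the expansion point and divide by k!.

-4*v^3/3 + 2*v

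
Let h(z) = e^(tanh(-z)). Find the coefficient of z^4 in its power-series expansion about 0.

-7/24

Plug the Maclaurin series of the inner function into that of the outer and collect terms.
h(0) = 1
h′(0) = -1
h′′(0) = 1
h′′′(0) = 1
h^(4)(0) = -7
Dividing each by k! gives the coefficients c_0, ..., c_4.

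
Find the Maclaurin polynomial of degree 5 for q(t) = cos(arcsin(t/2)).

-t^4/128 - t^2/8 + 1

Substitute the inner expansion into the outer series and collect powers.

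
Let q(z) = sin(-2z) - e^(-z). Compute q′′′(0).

Combine the two series term by term.
From the series, [z^3] q = 3/2; multiply by 3! = 6 to get 9.

9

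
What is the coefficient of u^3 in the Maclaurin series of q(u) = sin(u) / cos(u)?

Divide the numerator series by the denominator series (power-series long division).
[u^0] = 0;  [u^1] = 1;  [u^2] = 0;  [u^3] = 1/3.

1/3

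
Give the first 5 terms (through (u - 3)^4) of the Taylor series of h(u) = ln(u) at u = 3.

-(u - 3)^4/324 + (u - 3)^3/81 - (u - 3)^2/18 + (u - 3)/3 + ln(3)

Use the known series and substitute for the argument.
h(3) = ln(3)
h′(3) = 1/3
h′′(3) = -1/9
h′′′(3) = 2/27
h^(4)(3) = -2/27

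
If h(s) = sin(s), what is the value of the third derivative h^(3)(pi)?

1

From the series, [(s - pi)^3] h = 1/6; multiply by 3! = 6 to get 1.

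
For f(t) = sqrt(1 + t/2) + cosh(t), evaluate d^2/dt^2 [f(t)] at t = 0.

Expand each term separately and add.
From the series, [t^2] f = 15/32; multiply by 2! = 2 to get 15/16.

15/16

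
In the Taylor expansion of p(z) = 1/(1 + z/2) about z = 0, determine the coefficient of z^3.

p(0) = 1
p′(0) = -1/2
p′′(0) = 1/2
p′′′(0) = -3/4
Then c_k = p^(k)(0)/k! gives each Taylor coefficient.

-1/8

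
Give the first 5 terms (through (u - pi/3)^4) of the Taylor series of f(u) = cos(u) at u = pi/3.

f(pi/3) = 1/2
f′(pi/3) = -sqrt(3)/2
f′′(pi/3) = -1/2
f′′′(pi/3) = sqrt(3)/2
f^(4)(pi/3) = 1/2

(u - pi/3)^4/48 + sqrt(3)*(u - pi/3)^3/12 - (u - pi/3)^2/4 - sqrt(3)*(u - pi/3)/2 + 1/2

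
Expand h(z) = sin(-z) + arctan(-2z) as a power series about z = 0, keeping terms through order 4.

Expand each term separately and add.
h(0) = 0
h′(0) = -3
h′′(0) = 0
h′′′(0) = 17
h^(4)(0) = 0

17*z^3/6 - 3*z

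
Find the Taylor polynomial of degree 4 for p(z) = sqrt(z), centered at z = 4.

-5*(z - 4)^4/16384 + (z - 4)^3/512 - (z - 4)^2/64 + (z - 4)/4 + 2

Differentiate repeatedly and evaluate at the center.
p(4) = 2
p′(4) = 1/4
p′′(4) = -1/32
p′′′(4) = 3/256
p^(4)(4) = -15/2048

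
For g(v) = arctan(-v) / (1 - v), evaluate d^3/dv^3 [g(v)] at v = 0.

-4

Expand 1/(denominator) as a geometric series and multiply by the numerator's series.
The coefficient of v^3 in the expansion is -2/3, so g′′′(0) = 3! * (-2/3) = -4.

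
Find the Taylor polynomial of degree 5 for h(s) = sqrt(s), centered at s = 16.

7*(s - 16)^5/67108864 - 5*(s - 16)^4/2097152 + (s - 16)^3/16384 - (s - 16)^2/512 + (s - 16)/8 + 4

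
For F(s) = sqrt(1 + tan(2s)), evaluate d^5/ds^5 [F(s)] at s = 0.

601

Let u equal the inner series; expand the outer function in u and truncate.
The coefficient of s^5 in the expansion is 601/120, so F^(5)(0) = 5! * (601/120) = 601.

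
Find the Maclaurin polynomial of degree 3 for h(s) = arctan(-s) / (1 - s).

Use 1/(1 - r) = Σ r^k on the denominator, then take the Cauchy product.
h(0) = 0
h′(0) = -1
h′′(0) = -2
h′′′(0) = -4
Then c_k = h^(k)(0)/k! gives each Taylor coefficient.

-2*s^3/3 - s^2 - s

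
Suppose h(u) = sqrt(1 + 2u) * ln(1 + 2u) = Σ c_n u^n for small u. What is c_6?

31/15

Multiply the two series term by term and collect like powers.
h(0) = 0
h′(0) = 2
h′′(0) = 0
h′′′(0) = -2
h^(4)(0) = 16
h^(5)(0) = -142
h^(6)(0) = 1488
Dividing each by k! gives the coefficients c_0, ..., c_6.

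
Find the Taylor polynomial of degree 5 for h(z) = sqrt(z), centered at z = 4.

7*(z - 4)^5/131072 - 5*(z - 4)^4/16384 + (z - 4)^3/512 - (z - 4)^2/64 + (z - 4)/4 + 2

h(4) = 2
h′(4) = 1/4
h′′(4) = -1/32
h′′′(4) = 3/256
h^(4)(4) = -15/2048
h^(5)(4) = 105/16384
Dividing each by k! gives the coefficients c_0, ..., c_5.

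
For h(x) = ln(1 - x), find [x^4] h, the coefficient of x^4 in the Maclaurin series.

-1/4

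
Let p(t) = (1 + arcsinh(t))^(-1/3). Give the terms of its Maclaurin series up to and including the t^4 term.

17*t^4/243 - 19*t^3/162 + 2*t^2/9 - t/3 + 1

Substitute the inner expansion into the outer series and collect powers.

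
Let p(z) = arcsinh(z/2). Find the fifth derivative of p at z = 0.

9/32

From the series, [z^5] p = 3/1280; multiply by 5! = 120 to get 9/32.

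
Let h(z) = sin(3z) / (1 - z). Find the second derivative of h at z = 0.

6

Expand each factor separately, then convolve coefficients.
The coefficient of z^2 in the expansion is 3, so h′′(0) = 2! * (3) = 6.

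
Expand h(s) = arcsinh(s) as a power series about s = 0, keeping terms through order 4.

Apply the Taylor formula c_k = f^(k)(a)/k!.
h(0) = 0
h′(0) = 1
h′′(0) = 0
h′′′(0) = -1
h^(4)(0) = 0
Dividing each by k! gives the coefficients c_0, ..., c_4.

-s^3/6 + s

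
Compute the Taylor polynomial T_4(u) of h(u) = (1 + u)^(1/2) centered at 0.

-5*u^4/128 + u^3/16 - u^2/8 + u/2 + 1

h(0) = 1
h′(0) = 1/2
h′′(0) = -1/4
h′′′(0) = 3/8
h^(4)(0) = -15/16
Dividing each by k! gives the coefficients c_0, ..., c_4.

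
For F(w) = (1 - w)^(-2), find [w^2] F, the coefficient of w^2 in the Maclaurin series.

Apply the Taylor formula c_k = f^(k)(a)/k!.
F(0) = 1
F′(0) = 2
F′′(0) = 6
Then c_k = F^(k)(0)/k! gives each Taylor coefficient.

3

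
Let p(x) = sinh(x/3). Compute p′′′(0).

1/27

Differentiate repeatedly and evaluate at the center.
From the series, [x^3] p = 1/162; multiply by 3! = 6 to get 1/27.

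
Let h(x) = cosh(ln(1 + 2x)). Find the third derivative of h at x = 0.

Let u equal the inner series; expand the outer function in u and truncate.
From the series, [x^3] h = -4; multiply by 3! = 6 to get -24.

-24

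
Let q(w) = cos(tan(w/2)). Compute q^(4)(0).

Plug the Maclaurin series of the inner function into that of the outer and collect terms.
The coefficient of w^4 in the expansion is -7/384, so q^(4)(0) = 4! * (-7/384) = -7/16.

-7/16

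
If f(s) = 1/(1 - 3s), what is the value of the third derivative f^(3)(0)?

162

Apply the Taylor formula c_k = f^(k)(a)/k!.
The coefficient of s^3 in the expansion is 27, so f′′′(0) = 3! * (27) = 162.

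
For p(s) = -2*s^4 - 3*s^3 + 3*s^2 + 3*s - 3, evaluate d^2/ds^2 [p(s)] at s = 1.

-36

Compute the successive derivatives at the expansion point and divide by k!.
From the series, [(s - 1)^2] p = -18; multiply by 2! = 2 to get -36.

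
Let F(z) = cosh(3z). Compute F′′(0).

Apply the Taylor formula c_k = f^(k)(a)/k!.
From the series, [z^2] F = 9/2; multiply by 2! = 2 to get 9.

9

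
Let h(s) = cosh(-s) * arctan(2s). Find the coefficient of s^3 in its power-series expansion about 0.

Write out both Maclaurin series and multiply, keeping only the needed powers.
h(0) = 0
h′(0) = 2
h′′(0) = 0
h′′′(0) = -10

-5/3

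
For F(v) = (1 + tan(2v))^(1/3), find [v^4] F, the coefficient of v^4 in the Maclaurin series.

-448/243

Substitute the inner expansion into the outer series and collect powers.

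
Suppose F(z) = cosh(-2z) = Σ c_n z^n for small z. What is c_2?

2

F(0) = 1
F′(0) = 0
F′′(0) = 4
So c_2 = F′′(0)/2! = 2.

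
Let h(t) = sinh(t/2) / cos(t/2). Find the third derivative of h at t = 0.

Divide the numerator series by the denominator series (power-series long division).
From the series, [t^3] h = 1/12; multiply by 3! = 6 to get 1/2.

1/2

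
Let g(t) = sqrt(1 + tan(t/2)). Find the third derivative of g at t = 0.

Compose series: expand the inner function first, then feed it into the outer expansion.
The coefficient of t^3 in the expansion is 11/384, so g′′′(0) = 3! * (11/384) = 11/64.

11/64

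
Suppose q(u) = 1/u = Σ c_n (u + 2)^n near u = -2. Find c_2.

Compute the successive derivatives at the expansion point and divide by k!.
[(u + 2)^0] = -1/2;  [(u + 2)^1] = -1/4;  [(u + 2)^2] = -1/8.

-1/8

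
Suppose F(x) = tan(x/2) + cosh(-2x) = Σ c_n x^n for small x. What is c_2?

Expand each term separately and add.
F(0) = 1
F′(0) = 1/2
F′′(0) = 4
So c_2 = F′′(0)/2! = 2.

2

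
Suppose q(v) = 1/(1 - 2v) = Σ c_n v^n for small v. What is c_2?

4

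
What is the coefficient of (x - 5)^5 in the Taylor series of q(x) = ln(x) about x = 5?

1/15625

Apply the Taylor formula c_k = f^(k)(a)/k!.
[(x - 5)^0] = ln(5);  [(x - 5)^1] = 1/5;  [(x - 5)^2] = -1/50;  [(x - 5)^3] = 1/375;  [(x - 5)^4] = -1/2500;  [(x - 5)^5] = 1/15625.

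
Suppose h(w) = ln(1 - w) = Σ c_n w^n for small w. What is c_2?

-1/2

[w^0] = 0;  [w^1] = -1;  [w^2] = -1/2.
So c_2 = h′′(0)/2! = -1/2.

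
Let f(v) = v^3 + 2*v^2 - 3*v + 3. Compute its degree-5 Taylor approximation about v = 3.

f(3) = 39
f′(3) = 36
f′′(3) = 22
f′′′(3) = 6
f^(4)(3) = 0
f^(5)(3) = 0

(v - 3)^3 + 11*(v - 3)^2 + 36*(v - 3) + 39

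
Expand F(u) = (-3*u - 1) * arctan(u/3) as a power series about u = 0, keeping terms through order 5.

Multiply each power in the prefactor through the base expansion.
[u^0] = 0;  [u^1] = -1/3;  [u^2] = -1;  [u^3] = 1/81;  [u^4] = 1/27;  [u^5] = -1/1215.

-u^5/1215 + u^4/27 + u^3/81 - u^2 - u/3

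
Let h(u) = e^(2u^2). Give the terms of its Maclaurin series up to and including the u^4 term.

2*u^4 + 2*u^2 + 1

h(0) = 1
h′(0) = 0
h′′(0) = 4
h′′′(0) = 0
h^(4)(0) = 48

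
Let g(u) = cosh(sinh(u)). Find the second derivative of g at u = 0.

Let u equal the inner series; expand the outer function in u and truncate.
The coefficient of u^2 in the expansion is 1/2, so g′′(0) = 2! * (1/2) = 1.

1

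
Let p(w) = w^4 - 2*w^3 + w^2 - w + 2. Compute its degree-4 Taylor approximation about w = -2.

(w + 2)^4 - 10*(w + 2)^3 + 37*(w + 2)^2 - 61*(w + 2) + 40

p(-2) = 40
p′(-2) = -61
p′′(-2) = 74
p′′′(-2) = -60
p^(4)(-2) = 24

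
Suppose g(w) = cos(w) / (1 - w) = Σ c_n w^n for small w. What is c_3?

1/2

Multiply the numerator's expansion by the denominator's geometric series.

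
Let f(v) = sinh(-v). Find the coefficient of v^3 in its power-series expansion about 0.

-1/6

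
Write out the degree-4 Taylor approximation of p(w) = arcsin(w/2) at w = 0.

w^3/48 + w/2

[w^0] = 0;  [w^1] = 1/2;  [w^2] = 0;  [w^3] = 1/48;  [w^4] = 0.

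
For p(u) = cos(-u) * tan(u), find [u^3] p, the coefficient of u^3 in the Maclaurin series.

-1/6

Expand each factor separately, then convolve coefficients.
p(0) = 0
p′(0) = 1
p′′(0) = 0
p′′′(0) = -1
So c_3 = p′′′(0)/3! = -1/6.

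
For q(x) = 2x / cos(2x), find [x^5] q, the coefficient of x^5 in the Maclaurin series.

Write the quotient as an unknown series and match coefficients against numerator = denominator · series.
So c_5 = q^(5)(0)/5! = 20/3.

20/3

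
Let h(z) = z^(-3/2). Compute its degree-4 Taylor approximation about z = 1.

315*(z - 1)^4/128 - 35*(z - 1)^3/16 + 15*(z - 1)^2/8 - 3*(z - 1)/2 + 1

h(1) = 1
h′(1) = -3/2
h′′(1) = 15/4
h′′′(1) = -105/8
h^(4)(1) = 945/16
The Taylor polynomial is Σ h^(k)(1)/k! · (z - 1)^k.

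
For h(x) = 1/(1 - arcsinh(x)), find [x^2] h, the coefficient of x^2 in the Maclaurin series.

1

Compose series: expand the inner function first, then feed it into the outer expansion.
h(0) = 1
h′(0) = 1
h′′(0) = 2
So c_2 = h′′(0)/2! = 1.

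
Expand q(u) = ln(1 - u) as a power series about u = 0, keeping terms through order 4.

-u^4/4 - u^3/3 - u^2/2 - u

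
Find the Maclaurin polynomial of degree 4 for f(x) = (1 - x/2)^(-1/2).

35*x^4/2048 + 5*x^3/128 + 3*x^2/32 + x/4 + 1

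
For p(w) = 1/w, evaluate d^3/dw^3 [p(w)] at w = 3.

-2/27

The coefficient of (w - 3)^3 in the expansion is -1/81, so p′′′(3) = 3! * (-1/81) = -2/27.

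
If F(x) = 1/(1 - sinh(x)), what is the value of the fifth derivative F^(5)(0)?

181

Substitute the inner expansion into the outer series and collect powers.
From the series, [x^5] F = 181/120; multiply by 5! = 120 to get 181.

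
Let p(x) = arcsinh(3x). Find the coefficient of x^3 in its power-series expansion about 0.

c_3 = p′′′(0)/3! = -9/2.

-9/2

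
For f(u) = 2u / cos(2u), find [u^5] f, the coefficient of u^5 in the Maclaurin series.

20/3

Divide the numerator series by the denominator series (power-series long division).
[u^0] = 0;  [u^1] = 2;  [u^2] = 0;  [u^3] = 4;  [u^4] = 0;  [u^5] = 20/3.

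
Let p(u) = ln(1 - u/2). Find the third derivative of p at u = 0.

Apply the Taylor formula c_k = f^(k)(a)/k!.
From the series, [u^3] p = -1/24; multiply by 3! = 6 to get -1/4.

-1/4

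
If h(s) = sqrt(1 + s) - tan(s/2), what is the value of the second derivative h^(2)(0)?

Add the two expansions coefficient-wise.
The coefficient of s^2 in the expansion is -1/8, so h′′(0) = 2! * (-1/8) = -1/4.

-1/4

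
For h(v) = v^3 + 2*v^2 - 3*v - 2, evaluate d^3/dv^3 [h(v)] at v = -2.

Apply the Taylor formula c_k = f^(k)(a)/k!.
The coefficient of (v + 2)^3 in the expansion is 1, so h′′′(-2) = 3! * (1) = 6.

6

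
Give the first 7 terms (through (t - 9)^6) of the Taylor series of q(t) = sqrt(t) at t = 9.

q(9) = 3
q′(9) = 1/6
q′′(9) = -1/108
q′′′(9) = 1/648
q^(4)(9) = -5/11664
q^(5)(9) = 35/209952
q^(6)(9) = -35/419904

-7*(t - 9)^6/60466176 + 7*(t - 9)^5/5038848 - 5*(t - 9)^4/279936 + (t - 9)^3/3888 - (t - 9)^2/216 + (t - 9)/6 + 3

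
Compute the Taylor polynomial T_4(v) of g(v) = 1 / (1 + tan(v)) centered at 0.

5*v^4/3 - 4*v^3/3 + v^2 - v + 1

Expand as Σ (-1)^k u^k with u equal to the inner function's series.
g(0) = 1
g′(0) = -1
g′′(0) = 2
g′′′(0) = -8
g^(4)(0) = 40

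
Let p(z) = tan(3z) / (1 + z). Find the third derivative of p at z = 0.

Expand each factor separately, then convolve coefficients.
The coefficient of z^3 in the expansion is 12, so p′′′(0) = 3! * (12) = 72.

72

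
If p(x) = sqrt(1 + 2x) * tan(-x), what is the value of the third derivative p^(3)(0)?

1

Expand each factor separately, then convolve coefficients.
The coefficient of x^3 in the expansion is 1/6, so p′′′(0) = 3! * (1/6) = 1.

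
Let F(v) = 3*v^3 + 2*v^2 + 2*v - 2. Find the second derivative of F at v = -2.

Differentiate repeatedly and evaluate at the center.
The coefficient of (v + 2)^2 in the expansion is -16, so F′′(-2) = 2! * (-16) = -32.

-32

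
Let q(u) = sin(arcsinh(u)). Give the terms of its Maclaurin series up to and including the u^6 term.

u^5/6 - u^3/3 + u

Compose series: expand the inner function first, then feed it into the outer expansion.
q(0) = 0
q′(0) = 1
q′′(0) = 0
q′′′(0) = -2
q^(4)(0) = 0
q^(5)(0) = 20
q^(6)(0) = 0
Then c_k = q^(k)(0)/k! gives each Taylor coefficient.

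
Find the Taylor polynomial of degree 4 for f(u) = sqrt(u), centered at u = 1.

Use the known series and substitute for the argument.
f(1) = 1
f′(1) = 1/2
f′′(1) = -1/4
f′′′(1) = 3/8
f^(4)(1) = -15/16

-5*(u - 1)^4/128 + (u - 1)^3/16 - (u - 1)^2/8 + (u - 1)/2 + 1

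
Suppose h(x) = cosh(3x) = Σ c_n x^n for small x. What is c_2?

9/2

h(0) = 1
h′(0) = 0
h′′(0) = 9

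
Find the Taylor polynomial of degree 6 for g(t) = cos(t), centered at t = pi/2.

-(t - pi/2)^5/120 + (t - pi/2)^3/6 - (t - pi/2)

Compute the successive derivatives at the expansion point and divide by k!.
g(pi/2) = 0
g′(pi/2) = -1
g′′(pi/2) = 0
g′′′(pi/2) = 1
g^(4)(pi/2) = 0
g^(5)(pi/2) = -1
g^(6)(pi/2) = 0
Dividing each by k! gives the coefficients c_0, ..., c_6.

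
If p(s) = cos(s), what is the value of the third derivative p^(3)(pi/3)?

The coefficient of (s - pi/3)^3 in the expansion is sqrt(3)/12, so p′′′(pi/3) = 3! * (sqrt(3)/12) = sqrt(3)/2.

sqrt(3)/2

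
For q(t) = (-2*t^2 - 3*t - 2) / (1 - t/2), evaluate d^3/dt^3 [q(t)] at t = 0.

-12

Distribute the polynomial across the series and collect like powers.
From the series, [t^3] q = -2; multiply by 3! = 6 to get -12.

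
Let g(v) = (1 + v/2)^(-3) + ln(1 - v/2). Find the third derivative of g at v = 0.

Expand each term separately and add.
From the series, [v^3] g = -31/24; multiply by 3! = 6 to get -31/4.

-31/4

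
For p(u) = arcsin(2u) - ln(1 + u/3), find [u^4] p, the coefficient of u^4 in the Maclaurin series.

Add the two expansions coefficient-wise.

1/324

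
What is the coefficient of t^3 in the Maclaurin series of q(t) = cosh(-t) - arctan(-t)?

-1/3

Expand each term separately and add.
q(0) = 1
q′(0) = 1
q′′(0) = 1
q′′′(0) = -2
So c_3 = q′′′(0)/3! = -1/3.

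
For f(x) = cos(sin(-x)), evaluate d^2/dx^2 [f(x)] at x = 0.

Plug the Maclaurin series of the inner function into that of the outer and collect terms.
The coefficient of x^2 in the expansion is -1/2, so f′′(0) = 2! * (-1/2) = -1.

-1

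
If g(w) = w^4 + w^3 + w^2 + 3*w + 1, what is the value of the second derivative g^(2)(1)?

Compute the successive derivatives at the expansion point and divide by k!.
The coefficient of (w - 1)^2 in the expansion is 10, so g′′(1) = 2! * (10) = 20.

20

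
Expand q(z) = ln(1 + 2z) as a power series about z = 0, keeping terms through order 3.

[z^0] = 0;  [z^1] = 2;  [z^2] = -2;  [z^3] = 8/3.

8*z^3/3 - 2*z^2 + 2*z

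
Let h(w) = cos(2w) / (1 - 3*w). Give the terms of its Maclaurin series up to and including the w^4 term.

Expand 1/(denominator) as a geometric series and multiply by the numerator's series.
[w^0] = 1;  [w^1] = 3;  [w^2] = 7;  [w^3] = 21;  [w^4] = 191/3.

191*w^4/3 + 21*w^3 + 7*w^2 + 3*w + 1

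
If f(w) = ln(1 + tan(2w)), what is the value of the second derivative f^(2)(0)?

-4

Compose series: expand the inner function first, then feed it into the outer expansion.
From the series, [w^2] f = -2; multiply by 2! = 2 to get -4.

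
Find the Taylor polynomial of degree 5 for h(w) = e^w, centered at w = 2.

(w - 2)^5*e^(2)/120 + (w - 2)^4*e^(2)/24 + (w - 2)^3*e^(2)/6 + (w - 2)^2*e^(2)/2 + (w - 2)*e^(2) + e^(2)

h(2) = e^(2)
h′(2) = e^(2)
h′′(2) = e^(2)
h′′′(2) = e^(2)
h^(4)(2) = e^(2)
h^(5)(2) = e^(2)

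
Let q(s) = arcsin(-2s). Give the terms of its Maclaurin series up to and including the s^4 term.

-4*s^3/3 - 2*s

Differentiate repeatedly and evaluate at the center.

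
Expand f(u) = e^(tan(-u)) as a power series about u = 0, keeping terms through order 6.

Let u equal the inner series; expand the outer function in u and truncate.
[u^0] = 1;  [u^1] = -1;  [u^2] = 1/2;  [u^3] = -1/2;  [u^4] = 3/8;  [u^5] = -37/120;  [u^6] = 59/240.

59*u^6/240 - 37*u^5/120 + 3*u^4/8 - u^3/2 + u^2/2 - u + 1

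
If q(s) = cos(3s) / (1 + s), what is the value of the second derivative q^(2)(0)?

-7

Multiply the two series term by term and collect like powers.
From the series, [s^2] q = -7/2; multiply by 2! = 2 to get -7.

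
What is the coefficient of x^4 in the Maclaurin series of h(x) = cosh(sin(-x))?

-1/8

Substitute the inner expansion into the outer series and collect powers.
h(0) = 1
h′(0) = 0
h′′(0) = 1
h′′′(0) = 0
h^(4)(0) = -3
So c_4 = h^(4)(0)/4! = -1/8.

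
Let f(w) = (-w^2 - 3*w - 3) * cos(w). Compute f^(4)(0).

Multiply each power in the prefactor through the base expansion.
The coefficient of w^4 in the expansion is 3/8, so f^(4)(0) = 4! * (3/8) = 9.

9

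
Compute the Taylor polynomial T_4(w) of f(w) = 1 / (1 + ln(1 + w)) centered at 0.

11*w^4/3 - 7*w^3/3 + 3*w^2/2 - w + 1

Write 1/(1+u) = 1 - u + u^2 - u^3 + ... and substitute the series for u.
[w^0] = 1;  [w^1] = -1;  [w^2] = 3/2;  [w^3] = -7/3;  [w^4] = 11/3.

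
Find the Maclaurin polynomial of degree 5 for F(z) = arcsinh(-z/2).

-3*z^5/1280 + z^3/48 - z/2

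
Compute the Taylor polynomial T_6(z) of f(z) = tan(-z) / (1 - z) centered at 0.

-22*z^6/15 - 22*z^5/15 - 4*z^4/3 - 4*z^3/3 - z^2 - z

Take the Cauchy product of the two expansions.
f(0) = 0
f′(0) = -1
f′′(0) = -2
f′′′(0) = -8
f^(4)(0) = -32
f^(5)(0) = -176
f^(6)(0) = -1056
Then c_k = f^(k)(0)/k! gives each Taylor coefficient.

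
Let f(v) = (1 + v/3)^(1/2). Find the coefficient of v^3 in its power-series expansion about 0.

1/432

Use the known series and substitute for the argument.
f(0) = 1
f′(0) = 1/6
f′′(0) = -1/36
f′′′(0) = 1/72
So c_3 = f′′′(0)/3! = 1/432.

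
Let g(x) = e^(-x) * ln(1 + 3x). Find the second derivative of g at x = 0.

Take the Cauchy product of the two expansions.
From the series, [x^2] g = -15/2; multiply by 2! = 2 to get -15.

-15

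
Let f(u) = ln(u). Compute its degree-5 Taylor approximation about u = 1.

(u - 1)^5/5 - (u - 1)^4/4 + (u - 1)^3/3 - (u - 1)^2/2 + (u - 1)

f(1) = 0
f′(1) = 1
f′′(1) = -1
f′′′(1) = 2
f^(4)(1) = -6
f^(5)(1) = 24
Dividing each by k! gives the coefficients c_0, ..., c_5.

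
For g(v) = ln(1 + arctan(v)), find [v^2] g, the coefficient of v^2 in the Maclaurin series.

Compose series: expand the inner function first, then feed it into the outer expansion.
[v^0] = 0;  [v^1] = 1;  [v^2] = -1/2.
So c_2 = g′′(0)/2! = -1/2.

-1/2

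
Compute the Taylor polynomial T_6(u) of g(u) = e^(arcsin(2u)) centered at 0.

68*u^6/9 + 16*u^5/3 + 10*u^4/3 + 8*u^3/3 + 2*u^2 + 2*u + 1

Compose series: expand the inner function first, then feed it into the outer expansion.
[u^0] = 1;  [u^1] = 2;  [u^2] = 2;  [u^3] = 8/3;  [u^4] = 10/3;  [u^5] = 16/3;  [u^6] = 68/9.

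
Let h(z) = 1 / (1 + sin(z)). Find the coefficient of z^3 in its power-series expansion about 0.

-5/6

Use the geometric series for the reciprocal, then substitute.
h(0) = 1
h′(0) = -1
h′′(0) = 2
h′′′(0) = -5
Dividing each by k! gives the coefficients c_0, ..., c_3.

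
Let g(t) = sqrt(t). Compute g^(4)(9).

-5/11664

Differentiate repeatedly and evaluate at the center.
The coefficient of (t - 9)^4 in the expansion is -5/279936, so g^(4)(9) = 4! * (-5/279936) = -5/11664.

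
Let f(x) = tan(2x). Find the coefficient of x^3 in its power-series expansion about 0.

8/3

Compute the successive derivatives at the expansion point and divide by k!.
f(0) = 0
f′(0) = 2
f′′(0) = 0
f′′′(0) = 16
The Taylor polynomial is Σ f^(k)(0)/k! · x^k.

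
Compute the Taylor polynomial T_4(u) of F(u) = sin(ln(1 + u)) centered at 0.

Plug the Maclaurin series of the inner function into that of the outer and collect terms.

u^3/6 - u^2/2 + u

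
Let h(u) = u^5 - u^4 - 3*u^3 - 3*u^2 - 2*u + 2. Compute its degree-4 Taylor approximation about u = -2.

Use the known series and substitute for the argument.

-11*(u + 2)^4 + 45*(u + 2)^3 - 89*(u + 2)^2 + 86*(u + 2) - 30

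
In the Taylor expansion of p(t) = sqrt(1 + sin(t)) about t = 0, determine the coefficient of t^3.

-1/48

Plug the Maclaurin series of the inner function into that of the outer and collect terms.
p(0) = 1
p′(0) = 1/2
p′′(0) = -1/4
p′′′(0) = -1/8
So c_3 = p′′′(0)/3! = -1/48.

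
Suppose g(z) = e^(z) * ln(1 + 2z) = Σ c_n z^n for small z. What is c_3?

5/3

Multiply the two series term by term and collect like powers.
[z^0] = 0;  [z^1] = 2;  [z^2] = 0;  [z^3] = 5/3.
So c_3 = g′′′(0)/3! = 5/3.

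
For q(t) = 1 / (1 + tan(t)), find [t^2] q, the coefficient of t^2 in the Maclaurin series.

Use the geometric series for the reciprocal, then substitute.
[t^0] = 1;  [t^1] = -1;  [t^2] = 1.

1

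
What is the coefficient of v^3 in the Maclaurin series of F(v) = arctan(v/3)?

Compute the successive derivatives at the expansion point and divide by k!.
F(0) = 0
F′(0) = 1/3
F′′(0) = 0
F′′′(0) = -2/27

-1/81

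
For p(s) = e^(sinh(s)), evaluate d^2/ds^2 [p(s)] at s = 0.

1

Substitute the inner expansion into the outer series and collect powers.
The coefficient of s^2 in the expansion is 1/2, so p′′(0) = 2! * (1/2) = 1.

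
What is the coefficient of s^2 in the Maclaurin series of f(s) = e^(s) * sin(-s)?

Expand each factor separately, then convolve coefficients.
[s^0] = 0;  [s^1] = -1;  [s^2] = -1.

-1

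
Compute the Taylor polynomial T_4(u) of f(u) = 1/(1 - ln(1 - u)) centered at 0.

Compose series: expand the inner function first, then feed it into the outer expansion.
f(0) = 1
f′(0) = -1
f′′(0) = 1
f′′′(0) = -2
f^(4)(0) = 4

u^4/6 - u^3/3 + u^2/2 - u + 1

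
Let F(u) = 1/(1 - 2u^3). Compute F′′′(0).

12

Apply the Taylor formula c_k = f^(k)(a)/k!.
The coefficient of u^3 in the expansion is 2, so F′′′(0) = 3! * (2) = 12.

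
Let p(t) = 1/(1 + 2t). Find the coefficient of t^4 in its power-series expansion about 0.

16

Apply the Taylor formula c_k = f^(k)(a)/k!.
p(0) = 1
p′(0) = -2
p′′(0) = 8
p′′′(0) = -48
p^(4)(0) = 384
So c_4 = p^(4)(0)/4! = 16.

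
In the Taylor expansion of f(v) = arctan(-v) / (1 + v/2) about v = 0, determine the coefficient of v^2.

1/2

Multiply the two series term by term and collect like powers.
[v^0] = 0;  [v^1] = -1;  [v^2] = 1/2.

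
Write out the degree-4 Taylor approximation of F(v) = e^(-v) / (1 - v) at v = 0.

3*v^4/8 + v^3/3 + v^2/2 + 1

Expand each factor separately, then convolve coefficients.
[v^0] = 1;  [v^1] = 0;  [v^2] = 1/2;  [v^3] = 1/3;  [v^4] = 3/8.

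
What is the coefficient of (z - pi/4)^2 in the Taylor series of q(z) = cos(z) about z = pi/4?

-sqrt(2)/4

q(pi/4) = sqrt(2)/2
q′(pi/4) = -sqrt(2)/2
q′′(pi/4) = -sqrt(2)/2
So c_2 = q′′(pi/4)/2! = -sqrt(2)/4.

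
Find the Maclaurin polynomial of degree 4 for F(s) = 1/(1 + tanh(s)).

s^4/3 - 2*s^3/3 + s^2 - s + 1

Substitute the inner expansion into the outer series and collect powers.
F(0) = 1
F′(0) = -1
F′′(0) = 2
F′′′(0) = -4
F^(4)(0) = 8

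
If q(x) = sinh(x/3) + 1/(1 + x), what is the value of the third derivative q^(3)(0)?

Expand each term separately and add.
The coefficient of x^3 in the expansion is -161/162, so q′′′(0) = 3! * (-161/162) = -161/27.

-161/27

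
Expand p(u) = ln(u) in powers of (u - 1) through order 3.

p(1) = 0
p′(1) = 1
p′′(1) = -1
p′′′(1) = 2

(u - 1)^3/3 - (u - 1)^2/2 + (u - 1)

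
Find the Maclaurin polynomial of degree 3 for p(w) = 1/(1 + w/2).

-w^3/8 + w^2/4 - w/2 + 1

p(0) = 1
p′(0) = -1/2
p′′(0) = 1/2
p′′′(0) = -3/4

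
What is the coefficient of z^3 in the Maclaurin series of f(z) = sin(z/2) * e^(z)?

Write out both Maclaurin series and multiply, keeping only the needed powers.
So c_3 = f′′′(0)/3! = 11/48.

11/48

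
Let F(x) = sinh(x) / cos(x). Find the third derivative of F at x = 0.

Write the quotient as an unknown series and match coefficients against numerator = denominator · series.
From the series, [x^3] F = 2/3; multiply by 3! = 6 to get 4.

4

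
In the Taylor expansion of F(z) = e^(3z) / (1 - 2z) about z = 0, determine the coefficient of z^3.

67/2

Write out both Maclaurin series and multiply, keeping only the needed powers.
F(0) = 1
F′(0) = 5
F′′(0) = 29
F′′′(0) = 201
The Taylor polynomial is Σ F^(k)(0)/k! · z^k.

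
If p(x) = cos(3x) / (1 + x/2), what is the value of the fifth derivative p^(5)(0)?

-555/4

Take the Cauchy product of the two expansions.
The coefficient of x^5 in the expansion is -37/32, so p^(5)(0) = 5! * (-37/32) = -555/4.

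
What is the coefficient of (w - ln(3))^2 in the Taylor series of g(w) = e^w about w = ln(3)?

3/2

g(ln(3)) = 3
g′(ln(3)) = 3
g′′(ln(3)) = 3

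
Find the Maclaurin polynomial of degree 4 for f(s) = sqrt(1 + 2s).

-5*s^4/8 + s^3/2 - s^2/2 + s + 1

Compute the successive derivatives at the expansion point and divide by k!.
f(0) = 1
f′(0) = 1
f′′(0) = -1
f′′′(0) = 3
f^(4)(0) = -15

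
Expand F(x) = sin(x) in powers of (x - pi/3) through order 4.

Differentiate repeatedly and evaluate at the center.

sqrt(3)*(x - pi/3)^4/48 - (x - pi/3)^3/12 - sqrt(3)*(x - pi/3)^2/4 + (x - pi/3)/2 + sqrt(3)/2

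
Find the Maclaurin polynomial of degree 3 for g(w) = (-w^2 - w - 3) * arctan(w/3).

Distribute the polynomial across the series and collect like powers.
[w^0] = 0;  [w^1] = -1;  [w^2] = -1/3;  [w^3] = -8/27.

-8*w^3/27 - w^2/3 - w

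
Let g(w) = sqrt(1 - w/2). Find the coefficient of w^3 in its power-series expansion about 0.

-1/128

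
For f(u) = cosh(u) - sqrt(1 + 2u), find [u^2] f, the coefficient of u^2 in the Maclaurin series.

1

Combine the two series term by term.
f(0) = 0
f′(0) = -1
f′′(0) = 2
So c_2 = f′′(0)/2! = 1.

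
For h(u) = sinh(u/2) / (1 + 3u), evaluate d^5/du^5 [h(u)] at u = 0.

Multiply the two series term by term and collect like powers.
The coefficient of u^5 in the expansion is 156241/3840, so h^(5)(0) = 5! * (156241/3840) = 156241/32.

156241/32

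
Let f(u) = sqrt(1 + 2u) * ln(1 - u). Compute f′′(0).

Take the Cauchy product of the two expansions.
From the series, [u^2] f = -3/2; multiply by 2! = 2 to get -3.

-3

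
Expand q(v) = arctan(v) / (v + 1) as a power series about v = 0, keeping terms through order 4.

Expand 1/(denominator) as a geometric series and multiply by the numerator's series.

-2*v^4/3 + 2*v^3/3 - v^2 + v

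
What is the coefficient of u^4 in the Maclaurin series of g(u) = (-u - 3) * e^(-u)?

Distribute the polynomial across the series and collect like powers.
g(0) = -3
g′(0) = 2
g′′(0) = -1
g′′′(0) = 0
g^(4)(0) = 1

1/24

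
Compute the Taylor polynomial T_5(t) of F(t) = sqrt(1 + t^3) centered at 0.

t^3/2 + 1

[t^0] = 1;  [t^1] = 0;  [t^2] = 0;  [t^3] = 1/2;  [t^4] = 0;  [t^5] = 0.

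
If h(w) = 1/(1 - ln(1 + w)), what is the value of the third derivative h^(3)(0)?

Let u equal the inner series; expand the outer function in u and truncate.
The coefficient of w^3 in the expansion is 1/3, so h′′′(0) = 3! * (1/3) = 2.

2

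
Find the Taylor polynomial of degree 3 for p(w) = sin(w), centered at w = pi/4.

p(pi/4) = sqrt(2)/2
p′(pi/4) = sqrt(2)/2
p′′(pi/4) = -sqrt(2)/2
p′′′(pi/4) = -sqrt(2)/2

-sqrt(2)*(w - pi/4)^3/12 - sqrt(2)*(w - pi/4)^2/4 + sqrt(2)*(w - pi/4)/2 + sqrt(2)/2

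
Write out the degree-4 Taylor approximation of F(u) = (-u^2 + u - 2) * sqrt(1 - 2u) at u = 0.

5*u^4/4 + 3*u^3/2 - u^2 + 3*u - 2

Distribute the polynomial across the series and collect like powers.
F(0) = -2
F′(0) = 3
F′′(0) = -2
F′′′(0) = 9
F^(4)(0) = 30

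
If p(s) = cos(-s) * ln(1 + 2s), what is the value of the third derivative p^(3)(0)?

Take the Cauchy product of the two expansions.
The coefficient of s^3 in the expansion is 5/3, so p′′′(0) = 3! * (5/3) = 10.

10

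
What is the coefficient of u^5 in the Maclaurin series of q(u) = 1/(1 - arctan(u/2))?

1/160

Substitute the inner expansion into the outer series and collect powers.
q(0) = 1
q′(0) = 1/2
q′′(0) = 1/2
q′′′(0) = 1/2
q^(4)(0) = 1/2
q^(5)(0) = 3/4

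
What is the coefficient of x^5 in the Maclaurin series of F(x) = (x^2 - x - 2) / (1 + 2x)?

40

Multiply each power in the prefactor through the base expansion.
[x^0] = -2;  [x^1] = 3;  [x^2] = -5;  [x^3] = 10;  [x^4] = -20;  [x^5] = 40.
So c_5 = F^(5)(0)/5! = 40.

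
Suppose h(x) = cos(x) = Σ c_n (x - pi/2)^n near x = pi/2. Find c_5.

-1/120

c_5 = h^(5)(pi/2)/5! = -1/120.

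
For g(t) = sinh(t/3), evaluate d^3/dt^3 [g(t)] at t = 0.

1/27

Differentiate repeatedly and evaluate at the center.
The coefficient of t^3 in the expansion is 1/162, so g′′′(0) = 3! * (1/162) = 1/27.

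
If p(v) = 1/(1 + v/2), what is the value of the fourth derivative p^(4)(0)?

From the series, [v^4] p = 1/16; multiply by 4! = 24 to get 3/2.

3/2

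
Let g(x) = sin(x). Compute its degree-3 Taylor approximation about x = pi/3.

-(x - pi/3)^3/12 - sqrt(3)*(x - pi/3)^2/4 + (x - pi/3)/2 + sqrt(3)/2

g(pi/3) = sqrt(3)/2
g′(pi/3) = 1/2
g′′(pi/3) = -sqrt(3)/2
g′′′(pi/3) = -1/2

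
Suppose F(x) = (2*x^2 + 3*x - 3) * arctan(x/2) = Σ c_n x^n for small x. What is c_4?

-1/8

Multiply each power in the prefactor through the base expansion.
[x^0] = 0;  [x^1] = -3/2;  [x^2] = 3/2;  [x^3] = 9/8;  [x^4] = -1/8.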